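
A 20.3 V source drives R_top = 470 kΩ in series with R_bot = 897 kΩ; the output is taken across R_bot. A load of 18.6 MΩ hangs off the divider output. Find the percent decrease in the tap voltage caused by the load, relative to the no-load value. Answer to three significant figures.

1.63 %

The divider's output (Thévenin) resistance is R_top‖R_bot = 308.4 kΩ.
Fractional drop under load = R_th/(R_th + R_L) = 308.4 / (308.4 + 18600) = 0.01631.
So the output falls by 1.63 %.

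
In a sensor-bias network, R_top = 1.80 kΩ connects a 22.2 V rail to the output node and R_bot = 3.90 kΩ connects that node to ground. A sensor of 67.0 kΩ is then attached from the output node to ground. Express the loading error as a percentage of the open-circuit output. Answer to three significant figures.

The divider's output (Thévenin) resistance is R_top‖R_bot = 1.232 kΩ.
Fractional drop under load = R_th/(R_th + R_L) = 1.232 / (1.232 + 67.0) = 0.01805.
So the output falls by 1.80 %.

1.80 %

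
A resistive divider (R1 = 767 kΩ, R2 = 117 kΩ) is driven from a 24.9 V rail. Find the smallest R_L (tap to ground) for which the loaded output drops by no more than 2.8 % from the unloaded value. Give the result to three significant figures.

R_L(min) ≈ 3.52 MΩ

Output resistance R_th = R1‖R2 = (767 × 117)/884.0 = 101.5 kΩ.
The fractional drop is R_th/(R_th + R_L); requiring this ≤ 0.0280 gives R_L ≥ R_th(1/0.0280 − 1) = 101.5 × 34.71 = 3.52 MΩ.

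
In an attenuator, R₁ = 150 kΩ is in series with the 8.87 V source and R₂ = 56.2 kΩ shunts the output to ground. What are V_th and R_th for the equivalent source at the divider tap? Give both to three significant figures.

V_th is the open-circuit tap voltage: 8.87 × 56.2/(150 + 56.2) = 2.42 V.
With the supply zeroed, R₁ and R₂ appear in parallel from the tap: R_th = R₁‖R₂ = (150 × 56.2)/206.2 = 40.9 kΩ.

V_th = 2.42 V, R_th = 40.9 kΩ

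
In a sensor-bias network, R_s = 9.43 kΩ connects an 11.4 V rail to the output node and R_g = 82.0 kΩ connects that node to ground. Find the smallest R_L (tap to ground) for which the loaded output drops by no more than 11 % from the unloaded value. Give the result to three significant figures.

R_L(min) ≈ 68.4 kΩ

Output resistance R_th = R_s‖R_g = (9.43 × 82.0)/91.43 = 8.457 kΩ.
The fractional drop is R_th/(R_th + R_L); requiring this ≤ 0.110 gives R_L ≥ R_th(1/0.110 − 1) = 8.457 × 8.091 = 68.4 kΩ.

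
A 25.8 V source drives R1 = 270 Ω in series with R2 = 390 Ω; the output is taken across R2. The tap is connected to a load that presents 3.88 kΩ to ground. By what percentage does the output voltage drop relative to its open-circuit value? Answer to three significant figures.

The divider's output (Thévenin) resistance is R1‖R2 = 159.5 Ω.
Fractional drop under load = R_th/(R_th + R_L) = 159.5 / (159.5 + 3880) = 0.03950.
So the output falls by 3.95 %.

3.95 %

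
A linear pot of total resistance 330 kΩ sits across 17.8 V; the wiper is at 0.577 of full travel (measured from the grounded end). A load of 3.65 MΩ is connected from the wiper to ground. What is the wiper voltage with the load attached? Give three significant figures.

V ≈ 10.0 V

The wiper splits the pot into (1−α)R = 139.6 kΩ above and αR = 190.4 kΩ below.
Lower section ‖ load = 181.0 kΩ.
V_wiper = 17.8 × 181.0/(139.6 + 181.0) = 10.0 V.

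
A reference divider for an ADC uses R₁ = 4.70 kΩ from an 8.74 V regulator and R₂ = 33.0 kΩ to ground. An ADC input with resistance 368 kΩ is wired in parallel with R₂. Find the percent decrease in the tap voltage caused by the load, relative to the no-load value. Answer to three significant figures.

1.11 %

The divider's output (Thévenin) resistance is R₁‖R₂ = 4.114 kΩ.
Fractional drop under load = R_th/(R_th + R_L) = 4.114 / (4.114 + 368) = 0.01106.
So the output falls by 1.11 %.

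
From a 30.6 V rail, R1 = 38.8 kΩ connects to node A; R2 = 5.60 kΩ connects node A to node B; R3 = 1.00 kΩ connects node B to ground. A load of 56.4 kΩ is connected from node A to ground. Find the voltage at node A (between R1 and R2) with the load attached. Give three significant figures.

Below node A the series string R2+R3 = 6.600 kΩ sits in parallel with the 56.4 kΩ load: 5.909 kΩ.
V_A = 30.6 × 5.909/(38.8 + 5.909) = 4.04 V.

V ≈ 4.04 V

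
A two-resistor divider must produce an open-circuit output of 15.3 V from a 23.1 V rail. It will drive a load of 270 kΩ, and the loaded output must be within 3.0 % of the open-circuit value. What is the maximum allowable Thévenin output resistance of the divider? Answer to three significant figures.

R_th ≤ 8.35 kΩ

Loading drop = R_th/(R_th + R_L) ≤ 0.0300, so R_th ≤ R_L · ε/(1−ε) = 270 kΩ × 0.0300/0.9700 = 8.35 kΩ.
(Any R1, R2 with R2/(R1+R2) = 0.662 and R1‖R2 ≤ 8.35 kΩ will meet the spec.)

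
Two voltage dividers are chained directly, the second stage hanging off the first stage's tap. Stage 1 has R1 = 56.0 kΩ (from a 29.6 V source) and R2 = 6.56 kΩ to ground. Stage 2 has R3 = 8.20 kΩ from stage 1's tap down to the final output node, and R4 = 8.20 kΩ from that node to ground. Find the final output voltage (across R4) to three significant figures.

Stage 2 presents R3+R4 = 16.40 kΩ as a load on stage 1's tap.
Stage 1's lower leg becomes R2‖(R3+R4) = 4.686 kΩ, so V_mid = 29.6 × 4.686/60.69 = 2.285 V.
Stage 2 is itself unloaded: V_out = V_mid × R4/(R3+R4) = 2.285 × 8.20/16.40 = 1.14 V.

V_out ≈ 1.14 V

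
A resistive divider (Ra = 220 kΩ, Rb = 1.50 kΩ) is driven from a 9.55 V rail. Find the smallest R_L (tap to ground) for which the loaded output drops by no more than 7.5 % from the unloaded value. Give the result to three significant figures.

Output resistance R_th = Ra‖Rb = (220 × 1.50)/221.5 = 1.490 kΩ.
The fractional drop is R_th/(R_th + R_L); requiring this ≤ 0.0750 gives R_L ≥ R_th(1/0.0750 − 1) = 1.490 × 12.33 = 18.4 kΩ.

R_L(min) ≈ 18.4 kΩ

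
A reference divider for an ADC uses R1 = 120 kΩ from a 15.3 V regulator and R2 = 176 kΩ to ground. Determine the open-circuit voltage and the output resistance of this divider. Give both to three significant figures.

V_th is the open-circuit tap voltage: 15.3 × 176/(120 + 176) = 9.10 V.
With the supply zeroed, R1 and R2 appear in parallel from the tap: R_th = R1‖R2 = (120 × 176)/296.0 = 71.4 kΩ.

V_th = 9.10 V, R_th = 71.4 kΩ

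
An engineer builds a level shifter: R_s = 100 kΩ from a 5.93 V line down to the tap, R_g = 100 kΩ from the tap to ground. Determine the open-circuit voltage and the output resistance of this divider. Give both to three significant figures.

V_th = 2.96 V, R_th = 50.0 kΩ

V_th is the open-circuit tap voltage: 5.93 × 100/(100 + 100) = 2.96 V.
With the supply zeroed, R_s and R_g appear in parallel from the tap: R_th = R_s‖R_g = (100 × 100)/200.0 = 50.0 kΩ.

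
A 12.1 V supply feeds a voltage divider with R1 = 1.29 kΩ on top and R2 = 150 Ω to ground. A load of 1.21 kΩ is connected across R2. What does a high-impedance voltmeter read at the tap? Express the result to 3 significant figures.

V_out ≈ 1.13 V

The load sits in parallel with R2: R2‖R_L = (150 × 1210) / (150 + 1210) = 133.5 Ω.
V_out = 12.1 × 133.5 / (1290 + 133.5) = 12.1 × 133.5/1423 = 1.13 V.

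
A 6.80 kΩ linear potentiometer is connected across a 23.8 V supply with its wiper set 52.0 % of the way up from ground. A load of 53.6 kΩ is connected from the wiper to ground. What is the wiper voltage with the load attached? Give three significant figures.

The wiper splits the pot into (1−α)R = 3.264 kΩ above and αR = 3.536 kΩ below.
Lower section ‖ load = 3.317 kΩ.
V_wiper = 23.8 × 3.317/(3.264 + 3.317) = 12.0 V.

V ≈ 12.0 V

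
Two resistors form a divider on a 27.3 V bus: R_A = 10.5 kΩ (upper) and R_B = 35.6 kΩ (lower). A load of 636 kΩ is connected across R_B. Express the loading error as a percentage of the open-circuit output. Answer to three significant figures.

The divider's output (Thévenin) resistance is R_A‖R_B = 8.108 kΩ.
Fractional drop under load = R_th/(R_th + R_L) = 8.108 / (8.108 + 636) = 0.01259.
So the output falls by 1.26 %.

1.26 %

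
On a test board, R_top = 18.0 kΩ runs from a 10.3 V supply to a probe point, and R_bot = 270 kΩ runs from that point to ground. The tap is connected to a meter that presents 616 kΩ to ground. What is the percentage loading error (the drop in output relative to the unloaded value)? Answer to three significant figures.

The divider's output (Thévenin) resistance is R_top‖R_bot = 16.88 kΩ.
Fractional drop under load = R_th/(R_th + R_L) = 16.88 / (16.88 + 616) = 0.02666.
So the output falls by 2.67 %.

2.67 %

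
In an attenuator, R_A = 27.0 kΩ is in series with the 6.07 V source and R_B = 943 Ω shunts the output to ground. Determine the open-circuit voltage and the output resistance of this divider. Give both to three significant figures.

V_th is the open-circuit tap voltage: 6.07 × 943/(27000 + 943) = 0.205 V.
With the supply zeroed, R_A and R_B appear in parallel from the tap: R_th = R_A‖R_B = (27000 × 943)/27940 = 911 Ω.

V_th = 0.205 V, R_th = 911 Ω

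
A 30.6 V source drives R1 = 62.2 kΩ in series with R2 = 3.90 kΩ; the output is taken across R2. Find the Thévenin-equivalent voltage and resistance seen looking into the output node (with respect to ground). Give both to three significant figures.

V_th is the open-circuit tap voltage: 30.6 × 3.90/(62.2 + 3.90) = 1.81 V.
With the supply zeroed, R1 and R2 appear in parallel from the tap: R_th = R1‖R2 = (62.2 × 3.90)/66.10 = 3.67 kΩ.

V_th = 1.81 V, R_th = 3.67 kΩ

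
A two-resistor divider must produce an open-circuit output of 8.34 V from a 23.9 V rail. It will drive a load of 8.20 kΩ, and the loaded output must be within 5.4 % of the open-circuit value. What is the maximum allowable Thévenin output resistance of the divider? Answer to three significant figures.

R_th ≤ 468 Ω

Loading drop = R_th/(R_th + R_L) ≤ 0.0540, so R_th ≤ R_L · ε/(1−ε) = 8.20 kΩ × 0.0540/0.9460 = 468 Ω.
(Any R1, R2 with R2/(R1+R2) = 0.349 and R1‖R2 ≤ 468 Ω will meet the spec.)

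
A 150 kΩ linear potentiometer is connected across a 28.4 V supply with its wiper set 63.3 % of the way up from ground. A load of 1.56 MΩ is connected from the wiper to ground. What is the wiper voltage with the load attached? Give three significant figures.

V ≈ 17.6 V

The wiper splits the pot into (1−α)R = 55.05 kΩ above and αR = 94.95 kΩ below.
Lower section ‖ load = 89.50 kΩ.
V_wiper = 28.4 × 89.50/(55.05 + 89.50) = 17.6 V.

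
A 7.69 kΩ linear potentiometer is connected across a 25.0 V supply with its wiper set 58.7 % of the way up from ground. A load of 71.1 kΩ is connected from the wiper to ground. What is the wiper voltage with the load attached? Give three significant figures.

The wiper splits the pot into (1−α)R = 3.176 kΩ above and αR = 4.514 kΩ below.
Lower section ‖ load = 4.245 kΩ.
V_wiper = 25.0 × 4.245/(3.176 + 4.245) = 14.3 V.

V ≈ 14.3 V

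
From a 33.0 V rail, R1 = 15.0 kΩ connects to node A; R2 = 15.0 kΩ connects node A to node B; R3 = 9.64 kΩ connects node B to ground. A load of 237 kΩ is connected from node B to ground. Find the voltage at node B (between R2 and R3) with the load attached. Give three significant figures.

At node B, R3 is in parallel with the load: R3‖R_L = 9.263 kΩ.
Below node A the resistance is R2 + (R3‖R_L) = 24.26 kΩ, so V_A = 33.0 × 24.26/39.26 = 20.39 V.
Then V_B = V_A × (R3‖R_L)/(R2 + R3‖R_L) = 20.39 × 9.263/24.26 = 7.79 V.

V ≈ 7.79 V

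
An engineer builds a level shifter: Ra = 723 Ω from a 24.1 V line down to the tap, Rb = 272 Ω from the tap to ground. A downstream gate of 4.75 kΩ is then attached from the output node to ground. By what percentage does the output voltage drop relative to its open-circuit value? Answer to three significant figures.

The divider's output (Thévenin) resistance is Ra‖Rb = 197.6 Ω.
Fractional drop under load = R_th/(R_th + R_L) = 197.6 / (197.6 + 4750) = 0.03995.
So the output falls by 3.99 %.

3.99 %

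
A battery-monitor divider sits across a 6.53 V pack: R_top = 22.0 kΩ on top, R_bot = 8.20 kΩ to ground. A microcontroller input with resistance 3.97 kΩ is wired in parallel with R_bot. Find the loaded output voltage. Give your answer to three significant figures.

The load sits in parallel with R_bot: R_bot‖R_L = (8.20 × 3.97) / (8.20 + 3.97) = 2.675 kΩ.
V_out = 6.53 × 2.675 / (22.0 + 2.675) = 6.53 × 2.675/24.67 = 0.708 V.

V_out ≈ 0.708 V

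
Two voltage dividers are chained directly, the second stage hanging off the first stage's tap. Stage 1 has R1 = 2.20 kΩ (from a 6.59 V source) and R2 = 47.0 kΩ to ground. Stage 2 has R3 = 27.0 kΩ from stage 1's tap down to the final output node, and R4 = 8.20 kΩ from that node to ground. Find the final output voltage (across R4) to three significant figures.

Stage 2 presents R3+R4 = 35.20 kΩ as a load on stage 1's tap.
Stage 1's lower leg becomes R2‖(R3+R4) = 20.13 kΩ, so V_mid = 6.59 × 20.13/22.33 = 5.941 V.
Stage 2 is itself unloaded: V_out = V_mid × R4/(R3+R4) = 5.941 × 8.20/35.20 = 1.38 V.

V_out ≈ 1.38 V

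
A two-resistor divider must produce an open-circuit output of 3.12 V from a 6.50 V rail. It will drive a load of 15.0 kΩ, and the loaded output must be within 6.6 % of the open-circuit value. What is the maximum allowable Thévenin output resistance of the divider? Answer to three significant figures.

Loading drop = R_th/(R_th + R_L) ≤ 0.0660, so R_th ≤ R_L · ε/(1−ε) = 15.0 kΩ × 0.0660/0.9340 = 1.06 kΩ.

R_th ≤ 1.06 kΩ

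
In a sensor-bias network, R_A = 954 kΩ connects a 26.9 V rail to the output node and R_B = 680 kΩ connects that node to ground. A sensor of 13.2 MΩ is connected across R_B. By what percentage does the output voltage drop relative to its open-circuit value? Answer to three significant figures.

The divider's output (Thévenin) resistance is R_A‖R_B = 397.0 kΩ.
Fractional drop under load = R_th/(R_th + R_L) = 397.0 / (397.0 + 13200) = 0.02920.
So the output falls by 2.92 %.

2.92 %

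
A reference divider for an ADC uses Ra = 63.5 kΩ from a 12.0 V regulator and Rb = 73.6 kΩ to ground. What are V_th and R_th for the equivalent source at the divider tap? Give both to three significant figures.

V_th = 6.44 V, R_th = 34.1 kΩ

V_th is the open-circuit tap voltage: 12.0 × 73.6/(63.5 + 73.6) = 6.44 V.
With the supply zeroed, Ra and Rb appear in parallel from the tap: R_th = Ra‖Rb = (63.5 × 73.6)/137.1 = 34.1 kΩ.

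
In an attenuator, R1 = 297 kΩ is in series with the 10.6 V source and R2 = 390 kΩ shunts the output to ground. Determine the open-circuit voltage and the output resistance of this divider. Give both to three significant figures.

V_th = 6.02 V, R_th = 169 kΩ

V_th is the open-circuit tap voltage: 10.6 × 390/(297 + 390) = 6.02 V.
With the supply zeroed, R1 and R2 appear in parallel from the tap: R_th = R1‖R2 = (297 × 390)/687.0 = 169 kΩ.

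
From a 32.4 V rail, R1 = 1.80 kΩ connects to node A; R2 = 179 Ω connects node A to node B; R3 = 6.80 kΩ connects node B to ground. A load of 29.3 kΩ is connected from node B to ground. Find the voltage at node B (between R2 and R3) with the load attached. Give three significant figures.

At node B, R3 is in parallel with the load: R3‖R_L = 5519 Ω.
Below node A the resistance is R2 + (R3‖R_L) = 5698 Ω, so V_A = 32.4 × 5698/7498 = 24.62 V.
Then V_B = V_A × (R3‖R_L)/(R2 + R3‖R_L) = 24.62 × 5519/5698 = 23.8 V.

V ≈ 23.8 V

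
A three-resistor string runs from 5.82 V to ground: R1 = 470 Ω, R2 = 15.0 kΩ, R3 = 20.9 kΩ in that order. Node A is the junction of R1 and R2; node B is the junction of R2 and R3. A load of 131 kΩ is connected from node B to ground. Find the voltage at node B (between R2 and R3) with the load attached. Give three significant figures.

At node B, R3 is in parallel with the load: R3‖R_L = 18020 Ω.
Below node A the resistance is R2 + (R3‖R_L) = 33020 Ω, so V_A = 5.82 × 33020/33490 = 5.738 V.
Then V_B = V_A × (R3‖R_L)/(R2 + R3‖R_L) = 5.738 × 18020/33020 = 3.13 V.

V ≈ 3.13 V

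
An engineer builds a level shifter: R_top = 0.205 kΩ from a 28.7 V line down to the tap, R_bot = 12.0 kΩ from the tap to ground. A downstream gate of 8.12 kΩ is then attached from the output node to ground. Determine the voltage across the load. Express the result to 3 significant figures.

The load sits in parallel with R_bot: R_bot‖R_L = (12000 × 8120) / (12000 + 8120) = 4843 Ω.
V_out = 28.7 × 4843 / (205 + 4843) = 28.7 × 4843/5048 = 27.5 V.

V_out ≈ 27.5 V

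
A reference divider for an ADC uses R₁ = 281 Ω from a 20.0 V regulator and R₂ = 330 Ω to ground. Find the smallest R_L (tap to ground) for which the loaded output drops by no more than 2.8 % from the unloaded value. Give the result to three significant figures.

Output resistance R_th = R₁‖R₂ = (281 × 330)/611.0 = 151.8 Ω.
The fractional drop is R_th/(R_th + R_L); requiring this ≤ 0.0280 gives R_L ≥ R_th(1/0.0280 − 1) = 151.8 × 34.71 = 5.27 kΩ.

R_L(min) ≈ 5.27 kΩ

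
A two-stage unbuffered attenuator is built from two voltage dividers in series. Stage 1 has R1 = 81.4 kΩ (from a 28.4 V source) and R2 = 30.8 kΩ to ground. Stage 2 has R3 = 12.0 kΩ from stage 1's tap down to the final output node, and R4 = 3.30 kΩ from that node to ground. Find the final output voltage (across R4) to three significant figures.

Stage 2 presents R3+R4 = 15.30 kΩ as a load on stage 1's tap.
Stage 1's lower leg becomes R2‖(R3+R4) = 10.22 kΩ, so V_mid = 28.4 × 10.22/91.62 = 3.169 V.
Stage 2 is itself unloaded: V_out = V_mid × R4/(R3+R4) = 3.169 × 3.30/15.30 = 0.683 V.

V_out ≈ 0.683 V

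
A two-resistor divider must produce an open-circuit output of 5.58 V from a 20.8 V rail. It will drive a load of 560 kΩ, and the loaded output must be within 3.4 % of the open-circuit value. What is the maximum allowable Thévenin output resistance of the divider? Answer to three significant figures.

Loading drop = R_th/(R_th + R_L) ≤ 0.0340, so R_th ≤ R_L · ε/(1−ε) = 560 kΩ × 0.0340/0.9660 = 19.7 kΩ.
(Any R1, R2 with R2/(R1+R2) = 0.268 and R1‖R2 ≤ 19.7 kΩ will meet the spec.)

R_th ≤ 19.7 kΩ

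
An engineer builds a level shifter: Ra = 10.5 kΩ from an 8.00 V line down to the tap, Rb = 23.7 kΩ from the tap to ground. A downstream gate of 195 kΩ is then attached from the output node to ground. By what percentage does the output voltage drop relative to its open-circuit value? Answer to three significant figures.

3.60 %

The divider's output (Thévenin) resistance is Ra‖Rb = 7.276 kΩ.
Fractional drop under load = R_th/(R_th + R_L) = 7.276 / (7.276 + 195) = 0.03597.
So the output falls by 3.60 %.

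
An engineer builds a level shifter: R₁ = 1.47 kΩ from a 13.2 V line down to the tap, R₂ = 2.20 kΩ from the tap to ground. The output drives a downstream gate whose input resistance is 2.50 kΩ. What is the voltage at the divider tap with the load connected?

V_out ≈ 5.85 V

The load sits in parallel with R₂: R₂‖R_L = (2.20 × 2.50) / (2.20 + 2.50) = 1.170 kΩ.
V_out = 13.2 × 1.170 / (1.47 + 1.170) = 13.2 × 1.170/2.640 = 5.85 V.
(Unloaded it would have been 7.91 V.)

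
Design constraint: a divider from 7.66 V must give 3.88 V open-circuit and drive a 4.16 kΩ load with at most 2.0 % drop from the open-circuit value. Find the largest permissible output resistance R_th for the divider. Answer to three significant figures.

Loading drop = R_th/(R_th + R_L) ≤ 0.0200, so R_th ≤ R_L · ε/(1−ε) = 4.16 kΩ × 0.0200/0.9800 = 84.9 Ω.

R_th ≤ 84.9 Ω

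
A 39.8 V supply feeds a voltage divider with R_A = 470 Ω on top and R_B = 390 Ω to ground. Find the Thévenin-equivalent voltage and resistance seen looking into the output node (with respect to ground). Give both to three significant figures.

V_th is the open-circuit tap voltage: 39.8 × 390/(470 + 390) = 18.0 V.
With the supply zeroed, R_A and R_B appear in parallel from the tap: R_th = R_A‖R_B = (470 × 390)/860.0 = 213 Ω.

V_th = 18.0 V, R_th = 213 Ω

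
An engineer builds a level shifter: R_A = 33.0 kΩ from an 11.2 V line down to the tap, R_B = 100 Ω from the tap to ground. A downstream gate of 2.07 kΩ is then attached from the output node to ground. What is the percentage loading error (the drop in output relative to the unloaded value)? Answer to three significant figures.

4.60 %

The divider's output (Thévenin) resistance is R_A‖R_B = 99.70 Ω.
Fractional drop under load = R_th/(R_th + R_L) = 99.70 / (99.70 + 2070) = 0.04595.
So the output falls by 4.60 %.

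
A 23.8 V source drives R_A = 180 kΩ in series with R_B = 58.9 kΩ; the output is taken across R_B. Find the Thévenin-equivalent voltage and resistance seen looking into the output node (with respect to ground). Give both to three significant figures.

V_th is the open-circuit tap voltage: 23.8 × 58.9/(180 + 58.9) = 5.87 V.
With the supply zeroed, R_A and R_B appear in parallel from the tap: R_th = R_A‖R_B = (180 × 58.9)/238.9 = 44.4 kΩ.

V_th = 5.87 V, R_th = 44.4 kΩ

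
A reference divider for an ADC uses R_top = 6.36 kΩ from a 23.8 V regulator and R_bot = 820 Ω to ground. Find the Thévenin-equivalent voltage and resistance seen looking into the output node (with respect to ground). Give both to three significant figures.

V_th = 2.72 V, R_th = 726 Ω

V_th is the open-circuit tap voltage: 23.8 × 820/(6360 + 820) = 2.72 V.
With the supply zeroed, R_top and R_bot appear in parallel from the tap: R_th = R_top‖R_bot = (6360 × 820)/7180 = 726 Ω.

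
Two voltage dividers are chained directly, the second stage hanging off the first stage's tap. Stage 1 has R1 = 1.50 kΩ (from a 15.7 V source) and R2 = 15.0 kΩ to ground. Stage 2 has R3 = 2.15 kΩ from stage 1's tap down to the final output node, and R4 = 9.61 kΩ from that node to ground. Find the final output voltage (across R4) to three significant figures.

V_out ≈ 10.5 V

Stage 2 presents R3+R4 = 11.76 kΩ as a load on stage 1's tap.
Stage 1's lower leg becomes R2‖(R3+R4) = 6.592 kΩ, so V_mid = 15.7 × 6.592/8.092 = 12.79 V.
Stage 2 is itself unloaded: V_out = V_mid × R4/(R3+R4) = 12.79 × 9.61/11.76 = 10.5 V.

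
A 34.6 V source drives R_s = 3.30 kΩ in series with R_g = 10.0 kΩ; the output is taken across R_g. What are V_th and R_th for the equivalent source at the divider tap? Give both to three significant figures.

V_th is the open-circuit tap voltage: 34.6 × 10.0/(3.30 + 10.0) = 26.0 V.
With the supply zeroed, R_s and R_g appear in parallel from the tap: R_th = R_s‖R_g = (3.30 × 10.0)/13.30 = 2.48 kΩ.

V_th = 26.0 V, R_th = 2.48 kΩ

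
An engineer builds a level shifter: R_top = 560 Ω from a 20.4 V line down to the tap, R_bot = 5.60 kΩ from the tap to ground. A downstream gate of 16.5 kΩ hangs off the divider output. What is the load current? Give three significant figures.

I_L ≈ 1.09 mA

R_bot‖R_L = 4181 Ω; V_out = 20.4 × 4181/4741 = 17.99 V.
I_L = V_out / R_L = 17.99 / 16.5 kΩ = 1.09 mA.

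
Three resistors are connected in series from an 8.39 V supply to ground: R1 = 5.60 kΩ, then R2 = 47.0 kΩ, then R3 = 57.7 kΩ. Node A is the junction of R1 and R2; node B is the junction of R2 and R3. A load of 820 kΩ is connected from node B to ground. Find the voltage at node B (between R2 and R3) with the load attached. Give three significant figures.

At node B, R3 is in parallel with the load: R3‖R_L = 53.91 kΩ.
Below node A the resistance is R2 + (R3‖R_L) = 100.9 kΩ, so V_A = 8.39 × 100.9/106.5 = 7.949 V.
Then V_B = V_A × (R3‖R_L)/(R2 + R3‖R_L) = 7.949 × 53.91/100.9 = 4.25 V.

V ≈ 4.25 V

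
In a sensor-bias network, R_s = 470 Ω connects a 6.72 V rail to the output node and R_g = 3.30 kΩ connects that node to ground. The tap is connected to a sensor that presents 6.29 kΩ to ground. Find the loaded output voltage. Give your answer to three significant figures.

V_out ≈ 5.52 V

The load sits in parallel with R_g: R_g‖R_L = (3300 × 6290) / (3300 + 6290) = 2164 Ω.
V_out = 6.72 × 2164 / (470 + 2164) = 6.72 × 2164/2634 = 5.52 V.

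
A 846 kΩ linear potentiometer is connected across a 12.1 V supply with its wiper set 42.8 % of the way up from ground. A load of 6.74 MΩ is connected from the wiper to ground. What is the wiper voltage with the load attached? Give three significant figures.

The wiper splits the pot into (1−α)R = 483.9 kΩ above and αR = 362.1 kΩ below.
Lower section ‖ load = 343.6 kΩ.
V_wiper = 12.1 × 343.6/(483.9 + 343.6) = 5.02 V.

V ≈ 5.02 V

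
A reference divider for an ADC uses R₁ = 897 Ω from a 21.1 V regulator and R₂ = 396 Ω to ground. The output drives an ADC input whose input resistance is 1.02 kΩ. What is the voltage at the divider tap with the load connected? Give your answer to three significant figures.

The load sits in parallel with R₂: R₂‖R_L = (396 × 1020) / (396 + 1020) = 285.3 Ω.
V_out = 21.1 × 285.3 / (897 + 285.3) = 21.1 × 285.3/1182 = 5.09 V.

V_out ≈ 5.09 V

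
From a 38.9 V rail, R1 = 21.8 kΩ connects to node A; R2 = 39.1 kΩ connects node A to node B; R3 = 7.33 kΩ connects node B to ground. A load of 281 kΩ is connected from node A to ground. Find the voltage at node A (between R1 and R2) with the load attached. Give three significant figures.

V ≈ 25.1 V

Below node A the series string R2+R3 = 46.43 kΩ sits in parallel with the 281 kΩ load: 39.85 kΩ.
V_A = 38.9 × 39.85/(21.8 + 39.85) = 25.1 V.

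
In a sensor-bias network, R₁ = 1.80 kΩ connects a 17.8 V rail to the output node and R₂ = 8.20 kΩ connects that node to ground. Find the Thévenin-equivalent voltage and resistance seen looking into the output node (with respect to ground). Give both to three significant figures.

V_th = 14.6 V, R_th = 1.48 kΩ

V_th is the open-circuit tap voltage: 17.8 × 8.20/(1.80 + 8.20) = 14.6 V.
With the supply zeroed, R₁ and R₂ appear in parallel from the tap: R_th = R₁‖R₂ = (1.80 × 8.20)/10.00 = 1.48 kΩ.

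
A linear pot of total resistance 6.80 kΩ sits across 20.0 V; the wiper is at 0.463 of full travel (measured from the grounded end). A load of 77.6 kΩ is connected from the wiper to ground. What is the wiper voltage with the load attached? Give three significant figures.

The wiper splits the pot into (1−α)R = 3.652 kΩ above and αR = 3.148 kΩ below.
Lower section ‖ load = 3.026 kΩ.
V_wiper = 20.0 × 3.026/(3.652 + 3.026) = 9.06 V.

V ≈ 9.06 V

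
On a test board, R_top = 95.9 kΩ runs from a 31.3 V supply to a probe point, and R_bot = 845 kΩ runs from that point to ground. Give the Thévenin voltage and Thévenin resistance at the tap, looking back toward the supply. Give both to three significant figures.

V_th is the open-circuit tap voltage: 31.3 × 845/(95.9 + 845) = 28.1 V.
With the supply zeroed, R_top and R_bot appear in parallel from the tap: R_th = R_top‖R_bot = (95.9 × 845)/940.9 = 86.1 kΩ.

V_th = 28.1 V, R_th = 86.1 kΩ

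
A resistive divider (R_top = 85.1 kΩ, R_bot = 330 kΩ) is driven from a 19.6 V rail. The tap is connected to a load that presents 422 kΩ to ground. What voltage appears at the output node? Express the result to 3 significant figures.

The load sits in parallel with R_bot: R_bot‖R_L = (330 × 422) / (330 + 422) = 185.2 kΩ.
V_out = 19.6 × 185.2 / (85.1 + 185.2) = 19.6 × 185.2/270.3 = 13.4 V.

V_out ≈ 13.4 V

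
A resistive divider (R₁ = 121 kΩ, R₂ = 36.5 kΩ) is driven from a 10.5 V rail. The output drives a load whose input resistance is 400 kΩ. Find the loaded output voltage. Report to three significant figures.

V_out ≈ 2.27 V

The load sits in parallel with R₂: R₂‖R_L = (36.5 × 400) / (36.5 + 400) = 33.45 kΩ.
V_out = 10.5 × 33.45 / (121 + 33.45) = 10.5 × 33.45/154.4 = 2.27 V.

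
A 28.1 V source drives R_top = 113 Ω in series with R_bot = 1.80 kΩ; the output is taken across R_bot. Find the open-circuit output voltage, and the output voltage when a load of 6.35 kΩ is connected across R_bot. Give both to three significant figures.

Unloaded: 26.4 V; loaded: 26.0 V

Open-circuit: V = 28.1 × 1800/(113 + 1800) = 26.4 V.
With the load, R_bot becomes R_bot‖R_L = 1402 Ω, so V = 28.1 × 1402/1515 = 26.0 V.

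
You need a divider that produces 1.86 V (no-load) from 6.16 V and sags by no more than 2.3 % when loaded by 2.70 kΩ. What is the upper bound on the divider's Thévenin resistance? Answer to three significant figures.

Loading drop = R_th/(R_th + R_L) ≤ 0.0230, so R_th ≤ R_L · ε/(1−ε) = 2.70 kΩ × 0.0230/0.9770 = 63.6 Ω.

R_th ≤ 63.6 Ω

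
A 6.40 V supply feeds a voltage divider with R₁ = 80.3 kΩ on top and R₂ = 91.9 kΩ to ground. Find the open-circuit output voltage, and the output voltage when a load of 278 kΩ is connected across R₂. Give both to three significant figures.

Unloaded: 3.42 V; loaded: 2.96 V

Open-circuit: V = 6.40 × 91.9/(80.3 + 91.9) = 3.42 V.
With the load, R₂ becomes R₂‖R_L = 69.07 kΩ, so V = 6.40 × 69.07/149.4 = 2.96 V.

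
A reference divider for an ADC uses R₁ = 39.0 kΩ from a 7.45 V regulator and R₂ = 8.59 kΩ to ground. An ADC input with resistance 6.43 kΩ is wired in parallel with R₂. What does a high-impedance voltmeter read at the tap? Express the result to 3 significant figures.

The load sits in parallel with R₂: R₂‖R_L = (8.59 × 6.43) / (8.59 + 6.43) = 3.677 kΩ.
V_out = 7.45 × 3.677 / (39.0 + 3.677) = 7.45 × 3.677/42.68 = 0.642 V.

V_out ≈ 0.642 V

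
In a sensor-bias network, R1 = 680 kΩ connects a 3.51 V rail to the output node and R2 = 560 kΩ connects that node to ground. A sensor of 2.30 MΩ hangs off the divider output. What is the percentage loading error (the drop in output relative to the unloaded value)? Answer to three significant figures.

11.8 %

The divider's output (Thévenin) resistance is R1‖R2 = 307.1 kΩ.
Fractional drop under load = R_th/(R_th + R_L) = 307.1 / (307.1 + 2300) = 0.1178.
So the output falls by 11.8 %.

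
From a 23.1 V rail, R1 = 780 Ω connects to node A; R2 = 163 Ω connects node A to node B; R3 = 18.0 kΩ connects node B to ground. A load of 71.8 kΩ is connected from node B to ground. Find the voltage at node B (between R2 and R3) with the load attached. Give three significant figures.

V ≈ 21.7 V

At node B, R3 is in parallel with the load: R3‖R_L = 14390 Ω.
Below node A the resistance is R2 + (R3‖R_L) = 14550 Ω, so V_A = 23.1 × 14550/15330 = 21.93 V.
Then V_B = V_A × (R3‖R_L)/(R2 + R3‖R_L) = 21.93 × 14390/14550 = 21.7 V.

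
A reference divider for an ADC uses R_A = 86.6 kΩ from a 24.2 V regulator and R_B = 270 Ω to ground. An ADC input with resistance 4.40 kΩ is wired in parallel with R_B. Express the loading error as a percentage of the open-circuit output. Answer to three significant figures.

The divider's output (Thévenin) resistance is R_A‖R_B = 269.2 Ω.
Fractional drop under load = R_th/(R_th + R_L) = 269.2 / (269.2 + 4400) = 0.05765.
So the output falls by 5.76 %.

5.76 %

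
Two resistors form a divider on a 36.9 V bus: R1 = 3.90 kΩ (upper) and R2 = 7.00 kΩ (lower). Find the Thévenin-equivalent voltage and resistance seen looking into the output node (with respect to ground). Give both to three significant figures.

V_th = 23.7 V, R_th = 2.50 kΩ

V_th is the open-circuit tap voltage: 36.9 × 7.00/(3.90 + 7.00) = 23.7 V.
With the supply zeroed, R1 and R2 appear in parallel from the tap: R_th = R1‖R2 = (3.90 × 7.00)/10.90 = 2.50 kΩ.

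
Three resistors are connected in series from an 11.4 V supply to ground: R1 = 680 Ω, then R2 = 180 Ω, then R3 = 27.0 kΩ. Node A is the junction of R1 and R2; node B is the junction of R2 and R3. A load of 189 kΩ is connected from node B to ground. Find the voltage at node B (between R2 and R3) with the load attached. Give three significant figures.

V ≈ 11.0 V

At node B, R3 is in parallel with the load: R3‖R_L = 23620 Ω.
Below node A the resistance is R2 + (R3‖R_L) = 23800 Ω, so V_A = 11.4 × 23800/24480 = 11.08 V.
Then V_B = V_A × (R3‖R_L)/(R2 + R3‖R_L) = 11.08 × 23620/23800 = 11.0 V.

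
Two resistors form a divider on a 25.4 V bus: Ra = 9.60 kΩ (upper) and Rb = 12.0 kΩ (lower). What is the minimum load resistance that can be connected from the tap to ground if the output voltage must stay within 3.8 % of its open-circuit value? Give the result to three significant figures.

Output resistance R_th = Ra‖Rb = (9.60 × 12.0)/21.60 = 5.333 kΩ.
The fractional drop is R_th/(R_th + R_L); requiring this ≤ 0.0380 gives R_L ≥ R_th(1/0.0380 − 1) = 5.333 × 25.32 = 135 kΩ.

R_L(min) ≈ 135 kΩ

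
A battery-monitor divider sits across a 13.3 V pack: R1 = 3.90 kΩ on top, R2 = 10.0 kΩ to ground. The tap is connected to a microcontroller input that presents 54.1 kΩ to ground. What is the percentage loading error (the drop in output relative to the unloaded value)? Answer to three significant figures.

The divider's output (Thévenin) resistance is R1‖R2 = 2.806 kΩ.
Fractional drop under load = R_th/(R_th + R_L) = 2.806 / (2.806 + 54.1) = 0.04931.
So the output falls by 4.93 %.

4.93 %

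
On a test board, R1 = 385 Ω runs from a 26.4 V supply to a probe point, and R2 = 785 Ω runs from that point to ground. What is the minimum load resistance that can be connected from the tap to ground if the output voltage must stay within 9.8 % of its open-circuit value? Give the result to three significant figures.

Output resistance R_th = R1‖R2 = (385 × 785)/1170 = 258.3 Ω.
The fractional drop is R_th/(R_th + R_L); requiring this ≤ 0.0980 gives R_L ≥ R_th(1/0.0980 − 1) = 258.3 × 9.204 = 2.38 kΩ.

R_L(min) ≈ 2.38 kΩ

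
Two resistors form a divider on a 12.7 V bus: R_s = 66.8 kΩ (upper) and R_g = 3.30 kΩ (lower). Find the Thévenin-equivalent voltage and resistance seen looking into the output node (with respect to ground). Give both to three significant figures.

V_th is the open-circuit tap voltage: 12.7 × 3.30/(66.8 + 3.30) = 0.598 V.
With the supply zeroed, R_s and R_g appear in parallel from the tap: R_th = R_s‖R_g = (66.8 × 3.30)/70.10 = 3.14 kΩ.

V_th = 0.598 V, R_th = 3.14 kΩ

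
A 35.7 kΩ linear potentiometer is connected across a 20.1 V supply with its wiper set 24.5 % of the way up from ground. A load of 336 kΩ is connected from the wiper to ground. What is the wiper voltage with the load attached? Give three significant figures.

The wiper splits the pot into (1−α)R = 26.95 kΩ above and αR = 8.746 kΩ below.
Lower section ‖ load = 8.525 kΩ.
V_wiper = 20.1 × 8.525/(26.95 + 8.525) = 4.83 V.

V ≈ 4.83 V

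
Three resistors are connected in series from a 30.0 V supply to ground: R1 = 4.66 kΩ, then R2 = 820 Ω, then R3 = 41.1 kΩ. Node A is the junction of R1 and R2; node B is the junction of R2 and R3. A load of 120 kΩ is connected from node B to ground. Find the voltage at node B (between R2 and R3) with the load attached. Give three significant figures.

V ≈ 25.4 V

At node B, R3 is in parallel with the load: R3‖R_L = 30610 Ω.
Below node A the resistance is R2 + (R3‖R_L) = 31430 Ω, so V_A = 30.0 × 31430/36090 = 26.13 V.
Then V_B = V_A × (R3‖R_L)/(R2 + R3‖R_L) = 26.13 × 30610/31430 = 25.4 V.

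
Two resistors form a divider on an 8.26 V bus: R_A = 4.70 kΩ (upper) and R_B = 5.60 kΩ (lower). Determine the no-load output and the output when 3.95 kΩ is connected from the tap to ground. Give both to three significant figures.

Open-circuit: V = 8.26 × 5.60/(4.70 + 5.60) = 4.49 V.
With the load, R_B becomes R_B‖R_L = 2.316 kΩ, so V = 8.26 × 2.316/7.016 = 2.73 V.

Unloaded: 4.49 V; loaded: 2.73 V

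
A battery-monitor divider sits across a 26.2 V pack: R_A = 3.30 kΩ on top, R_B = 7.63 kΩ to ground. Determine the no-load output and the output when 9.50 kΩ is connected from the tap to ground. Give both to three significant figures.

Unloaded: 18.3 V; loaded: 14.7 V

Open-circuit: V = 26.2 × 7.63/(3.30 + 7.63) = 18.3 V.
With the load, R_B becomes R_B‖R_L = 4.231 kΩ, so V = 26.2 × 4.231/7.531 = 14.7 V.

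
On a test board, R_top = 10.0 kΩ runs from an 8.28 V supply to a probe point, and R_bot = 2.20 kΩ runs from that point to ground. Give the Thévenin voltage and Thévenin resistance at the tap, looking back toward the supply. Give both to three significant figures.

V_th = 1.49 V, R_th = 1.80 kΩ

V_th is the open-circuit tap voltage: 8.28 × 2.20/(10.0 + 2.20) = 1.49 V.
With the supply zeroed, R_top and R_bot appear in parallel from the tap: R_th = R_top‖R_bot = (10.0 × 2.20)/12.20 = 1.80 kΩ.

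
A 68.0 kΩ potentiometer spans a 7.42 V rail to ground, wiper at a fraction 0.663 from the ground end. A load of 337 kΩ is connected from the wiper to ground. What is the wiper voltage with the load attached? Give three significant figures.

The wiper splits the pot into (1−α)R = 22.92 kΩ above and αR = 45.08 kΩ below.
Lower section ‖ load = 39.76 kΩ.
V_wiper = 7.42 × 39.76/(22.92 + 39.76) = 4.71 V.

V ≈ 4.71 V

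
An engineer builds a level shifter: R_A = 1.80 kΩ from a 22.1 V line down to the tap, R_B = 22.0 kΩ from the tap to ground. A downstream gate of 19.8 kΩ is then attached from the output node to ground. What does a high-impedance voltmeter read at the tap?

V_out ≈ 18.8 V

The load sits in parallel with R_B: R_B‖R_L = (22.0 × 19.8) / (22.0 + 19.8) = 10.42 kΩ.
V_out = 22.1 × 10.42 / (1.80 + 10.42) = 22.1 × 10.42/12.22 = 18.8 V.
(Unloaded it would have been 20.4 V.)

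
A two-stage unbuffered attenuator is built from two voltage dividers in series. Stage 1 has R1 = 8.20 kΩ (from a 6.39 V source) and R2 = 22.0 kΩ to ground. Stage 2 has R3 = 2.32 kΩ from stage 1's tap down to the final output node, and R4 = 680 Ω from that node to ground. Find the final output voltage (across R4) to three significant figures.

Stage 2 presents R3+R4 = 3000 Ω as a load on stage 1's tap.
Stage 1's lower leg becomes R2‖(R3+R4) = 2640 Ω, so V_mid = 6.39 × 2640/10840 = 1.556 V.
Stage 2 is itself unloaded: V_out = V_mid × R4/(R3+R4) = 1.556 × 680/3000 = 0.353 V.

V_out ≈ 0.353 V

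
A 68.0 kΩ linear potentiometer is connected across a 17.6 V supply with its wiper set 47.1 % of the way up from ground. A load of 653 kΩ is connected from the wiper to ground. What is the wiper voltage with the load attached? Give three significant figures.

V ≈ 8.08 V

The wiper splits the pot into (1−α)R = 35.97 kΩ above and αR = 32.03 kΩ below.
Lower section ‖ load = 30.53 kΩ.
V_wiper = 17.6 × 30.53/(35.97 + 30.53) = 8.08 V.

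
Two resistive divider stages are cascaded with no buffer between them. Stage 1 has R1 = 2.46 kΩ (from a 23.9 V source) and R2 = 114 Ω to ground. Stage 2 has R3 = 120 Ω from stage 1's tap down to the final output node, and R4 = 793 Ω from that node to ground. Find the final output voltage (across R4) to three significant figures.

Stage 2 presents R3+R4 = 913.0 Ω as a load on stage 1's tap.
Stage 1's lower leg becomes R2‖(R3+R4) = 101.3 Ω, so V_mid = 23.9 × 101.3/2561 = 0.9457 V.
Stage 2 is itself unloaded: V_out = V_mid × R4/(R3+R4) = 0.9457 × 793/913.0 = 0.821 V.

V_out ≈ 0.821 V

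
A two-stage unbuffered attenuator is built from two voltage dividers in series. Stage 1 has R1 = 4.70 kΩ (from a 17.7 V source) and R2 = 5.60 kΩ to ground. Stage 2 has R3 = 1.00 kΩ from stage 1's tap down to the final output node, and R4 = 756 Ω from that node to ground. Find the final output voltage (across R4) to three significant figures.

V_out ≈ 1.69 V

Stage 2 presents R3+R4 = 1756 Ω as a load on stage 1's tap.
Stage 1's lower leg becomes R2‖(R3+R4) = 1337 Ω, so V_mid = 17.7 × 1337/6037 = 3.920 V.
Stage 2 is itself unloaded: V_out = V_mid × R4/(R3+R4) = 3.920 × 756/1756 = 1.69 V.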